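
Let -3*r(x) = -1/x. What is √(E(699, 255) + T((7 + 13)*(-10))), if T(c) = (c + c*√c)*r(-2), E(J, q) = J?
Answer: √(6591 + 3000*I*√2)/3 ≈ 28.313 + 8.3248*I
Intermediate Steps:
r(x) = 1/(3*x) (r(x) = -(-1)/(3*x) = 1/(3*x))
T(c) = -c/6 - c^(3/2)/6 (T(c) = (c + c*√c)*((⅓)/(-2)) = (c + c^(3/2))*((⅓)*(-½)) = (c + c^(3/2))*(-⅙) = -c/6 - c^(3/2)/6)
√(E(699, 255) + T((7 + 13)*(-10))) = √(699 + (-(7 + 13)*(-10)/6 - (-10*I*√10*(7 + 13)^(3/2))/6)) = √(699 + (-10*(-10)/3 - (-2000*I*√2)/6)) = √(699 + (-⅙*(-200) - (-1000)*I*√2/3)) = √(699 + (100/3 - (-1000)*I*√2/3)) = √(699 + (100/3 + 1000*I*√2/3)) = √(2197/3 + 1000*I*√2/3)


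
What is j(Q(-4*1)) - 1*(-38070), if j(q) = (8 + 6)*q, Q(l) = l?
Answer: 38014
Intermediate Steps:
j(q) = 14*q
j(Q(-4*1)) - 1*(-38070) = 14*(-4*1) - 1*(-38070) = 14*(-4) + 38070 = -56 + 38070 = 38014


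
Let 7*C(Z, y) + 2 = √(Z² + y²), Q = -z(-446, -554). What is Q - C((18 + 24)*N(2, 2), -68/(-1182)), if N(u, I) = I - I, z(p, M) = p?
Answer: 263750/591 ≈ 446.28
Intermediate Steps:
N(u, I) = 0
Q = 446 (Q = -1*(-446) = 446)
C(Z, y) = -2/7 + √(Z² + y²)/7
Q - C((18 + 24)*N(2, 2), -68/(-1182)) = 446 - (-2/7 + √(((18 + 24)*0)² + (-68/(-1182))²)/7) = 446 - (-2/7 + √((42*0)² + (-68*(-1/1182))²)/7) = 446 - (-2/7 + √(0² + (34/591)²)/7) = 446 - (-2/7 + √(0 + 1156/349281)/7) = 446 - (-2/7 + √(1156/349281)/7) = 446 - (-2/7 + (⅐)*(34/591)) = 446 - (-2/7 + 34/4137) = 446 - 1*(-164/591) = 446 + 164/591 = 263750/591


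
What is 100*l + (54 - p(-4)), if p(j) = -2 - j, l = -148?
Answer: -14748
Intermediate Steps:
100*l + (54 - p(-4)) = 100*(-148) + (54 - (-2 - 1*(-4))) = -14800 + (54 - (-2 + 4)) = -14800 + (54 - 1*2) = -14800 + (54 - 2) = -14800 + 52 = -14748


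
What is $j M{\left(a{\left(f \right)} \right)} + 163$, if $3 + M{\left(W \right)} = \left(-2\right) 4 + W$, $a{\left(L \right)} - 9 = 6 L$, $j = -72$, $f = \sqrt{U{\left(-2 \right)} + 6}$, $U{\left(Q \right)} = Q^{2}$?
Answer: $307 - 432 \sqrt{10} \approx -1059.1$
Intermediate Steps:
$f = \sqrt{10}$ ($f = \sqrt{\left(-2\right)^{2} + 6} = \sqrt{4 + 6} = \sqrt{10} \approx 3.1623$)
$a{\left(L \right)} = 9 + 6 L$
$M{\left(W \right)} = -11 + W$ ($M{\left(W \right)} = -3 + \left(\left(-2\right) 4 + W\right) = -3 + \left(-8 + W\right) = -11 + W$)
$j M{\left(a{\left(f \right)} \right)} + 163 = - 72 \left(-11 + \left(9 + 6 \sqrt{10}\right)\right) + 163 = - 72 \left(-2 + 6 \sqrt{10}\right) + 163 = \left(144 - 432 \sqrt{10}\right) + 163 = 307 - 432 \sqrt{10}$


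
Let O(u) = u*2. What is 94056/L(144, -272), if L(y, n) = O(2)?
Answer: 23514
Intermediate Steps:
O(u) = 2*u
L(y, n) = 4 (L(y, n) = 2*2 = 4)
94056/L(144, -272) = 94056/4 = 94056*(1/4) = 23514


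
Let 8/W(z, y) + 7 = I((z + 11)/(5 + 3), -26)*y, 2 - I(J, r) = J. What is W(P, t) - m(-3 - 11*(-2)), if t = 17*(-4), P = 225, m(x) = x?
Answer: -35389/1863 ≈ -18.996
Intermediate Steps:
I(J, r) = 2 - J
t = -68
W(z, y) = 8/(-7 + y*(5/8 - z/8)) (W(z, y) = 8/(-7 + (2 - (z + 11)/(5 + 3))*y) = 8/(-7 + (2 - (11 + z)/8)*y) = 8/(-7 + (2 - (11/8 + z/8))*y) = 8/(-7 + (2 + (-11/8 - z/8))*y) = 8/(-7 + (5/8 - z/8)*y) = 8/(-7 + y*(5/8 - z/8)))
W(P, t) - m(-3 - 11*(-2)) = -64/(56 - 68*(-5 + 225)) - (-3 - 11*(-2)) = -64/(56 - 68*220) - (-3 + 22) = -64/(56 - 14960) - 1*19 = -64/(-14904) - 19 = -64*(-1/14904) - 19 = 8/1863 - 19 = -35389/1863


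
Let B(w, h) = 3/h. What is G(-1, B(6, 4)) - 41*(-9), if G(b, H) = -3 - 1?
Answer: 365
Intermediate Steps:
G(b, H) = -4
G(-1, B(6, 4)) - 41*(-9) = -4 - 41*(-9) = -4 + 369 = 365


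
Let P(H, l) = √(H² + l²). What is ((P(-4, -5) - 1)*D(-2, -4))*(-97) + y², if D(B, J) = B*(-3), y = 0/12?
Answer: 582 - 582*√41 ≈ -3144.6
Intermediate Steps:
y = 0 (y = 0*(1/12) = 0)
D(B, J) = -3*B
((P(-4, -5) - 1)*D(-2, -4))*(-97) + y² = ((√((-4)² + (-5)²) - 1)*(-3*(-2)))*(-97) + 0² = ((√(16 + 25) - 1)*6)*(-97) + 0 = ((√41 - 1)*6)*(-97) + 0 = ((-1 + √41)*6)*(-97) + 0 = (-6 + 6*√41)*(-97) + 0 = (582 - 582*√41) + 0 = 582 - 582*√41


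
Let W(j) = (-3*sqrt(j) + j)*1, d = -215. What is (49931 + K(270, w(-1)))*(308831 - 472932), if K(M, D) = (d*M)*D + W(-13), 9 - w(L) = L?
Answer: 87069036782 + 492303*I*sqrt(13) ≈ 8.7069e+10 + 1.775e+6*I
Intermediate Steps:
w(L) = 9 - L
W(j) = j - 3*sqrt(j) (W(j) = (j - 3*sqrt(j))*1 = j - 3*sqrt(j))
K(M, D) = -13 - 215*D*M - 3*I*sqrt(13) (K(M, D) = (-215*M)*D + (-13 - 3*I*sqrt(13)) = -215*D*M + (-13 - 3*I*sqrt(13)) = -13 - 215*D*M - 3*I*sqrt(13))
(49931 + K(270, w(-1)))*(308831 - 472932) = (49931 + (-13 - 215*(9 - 1*(-1))*270 - 3*I*sqrt(13)))*(308831 - 472932) = (49931 + (-13 - 215*(9 + 1)*270 - 3*I*sqrt(13)))*(-164101) = (49931 + (-13 - 215*10*270 - 3*I*sqrt(13)))*(-164101) = (49931 + (-13 - 580500 - 3*I*sqrt(13)))*(-164101) = (49931 + (-580513 - 3*I*sqrt(13)))*(-164101) = (-530582 - 3*I*sqrt(13))*(-164101) = 87069036782 + 492303*I*sqrt(13)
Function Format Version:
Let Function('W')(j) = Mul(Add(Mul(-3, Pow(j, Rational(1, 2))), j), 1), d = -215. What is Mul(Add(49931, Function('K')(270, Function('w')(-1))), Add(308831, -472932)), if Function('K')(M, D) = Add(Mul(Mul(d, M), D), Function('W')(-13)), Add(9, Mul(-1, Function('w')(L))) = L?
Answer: Add(87069036782, Mul(492303, I, Pow(13, Rational(1, 2)))) ≈ Add(8.7069e+10, Mul(1.7750e+6, I))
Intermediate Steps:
Function('w')(L) = Add(9, Mul(-1, L))
Function('W')(j) = Add(j, Mul(-3, Pow(j, Rational(1, 2)))) (Function('W')(j) = Mul(Add(j, Mul(-3, Pow(j, Rational(1, 2)))), 1) = Add(j, Mul(-3, Pow(j, Rational(1, 2)))))
Function('K')(M, D) = Add(-13, Mul(-215, D, M), Mul(-3, I, Pow(13, Rational(1, 2)))) (Function('K')(M, D) = Add(Mul(Mul(-215, M), D), Add(-13, Mul(-3, Pow(-13, Rational(1, 2))))) = Add(Mul(-215, D, M), Add(-13, Mul(-3, Mul(I, Pow(13, Rational(1, 2)))))) = Add(Mul(-215, D, M), Add(-13, Mul(-3, I, Pow(13, Rational(1, 2))))) = Add(-13, Mul(-215, D, M), Mul(-3, I, Pow(13, Rational(1, 2)))))
Mul(Add(49931, Function('K')(270, Function('w')(-1))), Add(308831, -472932)) = Mul(Add(49931, Add(-13, Mul(-215, Add(9, Mul(-1, -1)), 270), Mul(-3, I, Pow(13, Rational(1, 2))))), Add(308831, -472932)) = Mul(Add(49931, Add(-13, Mul(-215, Add(9, 1), 270), Mul(-3, I, Pow(13, Rational(1, 2))))), -164101) = Mul(Add(49931, Add(-13, Mul(-215, 10, 270), Mul(-3, I, Pow(13, Rational(1, 2))))), -164101) = Mul(Add(49931, Add(-13, -580500, Mul(-3, I, Pow(13, Rational(1, 2))))), -164101) = Mul(Add(49931, Add(-580513, Mul(-3, I, Pow(13, Rational(1, 2))))), -164101) = Mul(Add(-530582, Mul(-3, I, Pow(13, Rational(1, 2)))), -164101) = Add(87069036782, Mul(492303, I, Pow(13, Rational(1, 2))))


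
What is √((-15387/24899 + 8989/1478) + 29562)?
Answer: √40043013506216837858/36800722 ≈ 171.95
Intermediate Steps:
√((-15387/24899 + 8989/1478) + 29562) = √(201075125/36800722 + 29562) = √(1088104018889/36800722) = √40043013506216837858/36800722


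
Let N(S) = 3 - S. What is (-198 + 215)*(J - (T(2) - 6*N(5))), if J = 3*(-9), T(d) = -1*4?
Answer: -595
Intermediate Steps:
T(d) = -4
J = -27
(-198 + 215)*(J - (T(2) - 6*N(5))) = (-198 + 215)*(-27 - (-4 - 6*(3 - 1*5))) = 17*(-27 - (-4 - 6*(3 - 5))) = 17*(-27 - (-4 - 6*(-2))) = 17*(-27 - (-4 + 12)) = 17*(-27 - 1*8) = 17*(-27 - 8) = 17*(-35) = -595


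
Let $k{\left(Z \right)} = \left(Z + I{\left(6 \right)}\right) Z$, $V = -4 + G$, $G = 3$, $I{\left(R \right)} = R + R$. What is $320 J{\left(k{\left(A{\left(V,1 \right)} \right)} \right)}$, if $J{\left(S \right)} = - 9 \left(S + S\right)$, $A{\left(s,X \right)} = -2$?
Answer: $115200$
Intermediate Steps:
$I{\left(R \right)} = 2 R$
$V = -1$ ($V = -4 + 3 = -1$)
$k{\left(Z \right)} = Z \left(12 + Z\right)$ ($k{\left(Z \right)} = \left(Z + 2 \cdot 6\right) Z = \left(Z + 12\right) Z = \left(12 + Z\right) Z = Z \left(12 + Z\right)$)
$J{\left(S \right)} = - 18 S$ ($J{\left(S \right)} = - 9 \cdot 2 S = - 18 S$)
$320 J{\left(k{\left(A{\left(V,1 \right)} \right)} \right)} = 320 \left(- 18 \left(- 2 \left(12 - 2\right)\right)\right) = 320 \left(- 18 \left(\left(-2\right) 10\right)\right) = 320 \left(\left(-18\right) \left(-20\right)\right) = 320 \cdot 360 = 115200$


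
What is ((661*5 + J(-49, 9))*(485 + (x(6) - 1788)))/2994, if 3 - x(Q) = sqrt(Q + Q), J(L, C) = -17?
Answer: -712400/499 - 1096*sqrt(3)/499 ≈ -1431.5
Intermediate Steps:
x(Q) = 3 - sqrt(2)*sqrt(Q) (x(Q) = 3 - sqrt(Q + Q) = 3 - sqrt(2*Q) = 3 - sqrt(2)*sqrt(Q))
((661*5 + J(-49, 9))*(485 + (x(6) - 1788)))/2994 = ((661*5 - 17)*(485 + ((3 - sqrt(2)*sqrt(6)) - 1788)))/2994 = ((3305 - 17)*(485 + ((3 - 2*sqrt(3)) - 1788)))*(1/2994) = (3288*(485 + (-1785 - 2*sqrt(3))))*(1/2994) = (3288*(-1300 - 2*sqrt(3)))*(1/2994) = (-4274400 - 6576*sqrt(3))*(1/2994) = -712400/499 - 1096*sqrt(3)/499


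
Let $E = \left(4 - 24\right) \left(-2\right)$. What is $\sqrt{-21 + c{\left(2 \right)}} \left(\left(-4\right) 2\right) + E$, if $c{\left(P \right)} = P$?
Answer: $40 - 8 i \sqrt{19} \approx 40.0 - 34.871 i$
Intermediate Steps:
$E = 40$ ($E = \left(-20\right) \left(-2\right) = 40$)
$\sqrt{-21 + c{\left(2 \right)}} \left(\left(-4\right) 2\right) + E = \sqrt{-21 + 2} \left(\left(-4\right) 2\right) + 40 = \sqrt{-19} \left(-8\right) + 40 = i \sqrt{19} \left(-8\right) + 40 = - 8 i \sqrt{19} + 40 = 40 - 8 i \sqrt{19}$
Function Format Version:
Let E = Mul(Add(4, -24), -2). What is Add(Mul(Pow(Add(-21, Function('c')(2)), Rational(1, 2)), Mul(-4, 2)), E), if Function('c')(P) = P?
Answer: Add(40, Mul(-8, I, Pow(19, Rational(1, 2)))) ≈ Add(40.000, Mul(-34.871, I))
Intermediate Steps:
E = 40 (E = Mul(-20, -2) = 40)
Add(Mul(Pow(Add(-21, Function('c')(2)), Rational(1, 2)), Mul(-4, 2)), E) = Add(Mul(Pow(Add(-21, 2), Rational(1, 2)), Mul(-4, 2)), 40) = Add(Mul(Pow(-19, Rational(1, 2)), -8), 40) = Add(Mul(Mul(I, Pow(19, Rational(1, 2))), -8), 40) = Add(Mul(-8, I, Pow(19, Rational(1, 2))), 40) = Add(40, Mul(-8, I, Pow(19, Rational(1, 2))))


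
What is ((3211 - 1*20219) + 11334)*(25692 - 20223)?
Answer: -31031106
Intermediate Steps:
((3211 - 1*20219) + 11334)*(25692 - 20223) = ((3211 - 20219) + 11334)*5469 = (-17008 + 11334)*5469 = -5674*5469 = -31031106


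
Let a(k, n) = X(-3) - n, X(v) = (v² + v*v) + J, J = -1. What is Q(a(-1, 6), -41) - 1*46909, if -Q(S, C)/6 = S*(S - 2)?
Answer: -47503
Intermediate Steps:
X(v) = -1 + 2*v² (X(v) = (v² + v*v) - 1 = (v² + v²) - 1 = 2*v² - 1 = -1 + 2*v²)
a(k, n) = 17 - n (a(k, n) = (-1 + 2*(-3)²) - n = (-1 + 2*9) - n = (-1 + 18) - n = 17 - n)
Q(S, C) = -6*S*(-2 + S) (Q(S, C) = -6*S*(S - 2) = -6*S*(-2 + S))
Q(a(-1, 6), -41) - 1*46909 = 6*(17 - 1*6)*(2 - (17 - 1*6)) - 1*46909 = 6*(17 - 6)*(2 - (17 - 6)) - 46909 = 6*11*(2 - 1*11) - 46909 = 6*11*(2 - 11) - 46909 = 6*11*(-9) - 46909 = -594 - 46909 = -47503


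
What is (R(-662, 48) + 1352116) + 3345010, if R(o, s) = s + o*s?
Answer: 4665398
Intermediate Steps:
(R(-662, 48) + 1352116) + 3345010 = (48*(1 - 662) + 1352116) + 3345010 = (48*(-661) + 1352116) + 3345010 = (-31728 + 1352116) + 3345010 = 1320388 + 3345010 = 4665398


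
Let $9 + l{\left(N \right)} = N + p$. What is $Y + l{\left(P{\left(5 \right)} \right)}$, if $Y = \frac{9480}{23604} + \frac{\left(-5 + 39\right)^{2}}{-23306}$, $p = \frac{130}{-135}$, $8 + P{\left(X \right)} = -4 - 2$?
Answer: $- \frac{14612317309}{618879177} \approx -23.611$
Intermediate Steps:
$P{\left(X \right)} = -14$ ($P{\left(X \right)} = -8 - 6 = -14$)
$p = - \frac{26}{27}$ ($p = 130 \left(- \frac{1}{135}\right) = - \frac{26}{27} \approx -0.96296$)
$l{\left(N \right)} = - \frac{269}{27} + N$ ($l{\left(N \right)} = -9 + \left(N - \frac{26}{27}\right) = -9 + \left(- \frac{26}{27} + N\right) = - \frac{269}{27} + N$)
$Y = \frac{8068944}{22921451}$ ($Y = 9480 \cdot \frac{1}{23604} + 34^{2} \left(- \frac{1}{23306}\right) = \frac{790}{1967} + 1156 \left(- \frac{1}{23306}\right) = \frac{790}{1967} - \frac{578}{11653} = \frac{8068944}{22921451} \approx 0.35203$)
$Y + l{\left(P{\left(5 \right)} \right)} = \frac{8068944}{22921451} - \frac{647}{27} = - \frac{14612317309}{618879177}$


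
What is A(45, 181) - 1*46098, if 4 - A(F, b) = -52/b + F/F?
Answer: -8343143/181 ≈ -46095.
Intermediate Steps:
A(F, b) = 3 + 52/b (A(F, b) = 4 - (-52/b + F/F) = 4 - (-52/b + 1) = 4 - (1 - 52/b) = 4 + (-1 + 52/b) = 3 + 52/b)
A(45, 181) - 1*46098 = (3 + 52/181) - 1*46098 = (3 + 52*(1/181)) - 46098 = (3 + 52/181) - 46098 = 595/181 - 46098 = -8343143/181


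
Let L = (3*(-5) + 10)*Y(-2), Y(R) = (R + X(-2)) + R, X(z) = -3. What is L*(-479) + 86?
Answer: -16679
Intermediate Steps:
Y(R) = -3 + 2*R (Y(R) = (R - 3) + R = (-3 + R) + R = -3 + 2*R)
L = 35 (L = (3*(-5) + 10)*(-3 + 2*(-2)) = (-15 + 10)*(-3 - 4) = -5*(-7) = 35)
L*(-479) + 86 = 35*(-479) + 86 = -16765 + 86 = -16679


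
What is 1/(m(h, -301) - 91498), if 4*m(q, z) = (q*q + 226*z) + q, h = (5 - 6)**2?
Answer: -1/108504 ≈ -9.2163e-6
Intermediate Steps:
h = 1 (h = (-1)**2 = 1)
m(q, z) = q/4 + q**2/4 + 113*z/2 (m(q, z) = ((q*q + 226*z) + q)/4 = ((q**2 + 226*z) + q)/4 = (q + q**2 + 226*z)/4 = q/4 + q**2/4 + 113*z/2)
1/(m(h, -301) - 91498) = 1/(((1/4)*1 + (1/4)*1**2 + (113/2)*(-301)) - 91498) = 1/((1/4 + (1/4)*1 - 34013/2) - 91498) = 1/((1/4 + 1/4 - 34013/2) - 91498) = 1/(-17006 - 91498) = 1/(-108504) = -1/108504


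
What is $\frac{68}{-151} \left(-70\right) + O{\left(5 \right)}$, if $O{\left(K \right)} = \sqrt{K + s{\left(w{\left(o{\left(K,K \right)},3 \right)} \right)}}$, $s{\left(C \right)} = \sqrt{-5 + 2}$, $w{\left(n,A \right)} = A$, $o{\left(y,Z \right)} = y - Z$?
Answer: $\frac{4760}{151} + \sqrt{5 + i \sqrt{3}} \approx 33.792 + 0.38177 i$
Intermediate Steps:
$s{\left(C \right)} = i \sqrt{3}$ ($s{\left(C \right)} = \sqrt{-3} = i \sqrt{3}$)
$O{\left(K \right)} = \sqrt{K + i \sqrt{3}}$
$\frac{68}{-151} \left(-70\right) + O{\left(5 \right)} = \frac{68}{-151} \left(-70\right) + \sqrt{5 + i \sqrt{3}} = 68 \left(- \frac{1}{151}\right) \left(-70\right) + \sqrt{5 + i \sqrt{3}} = \left(- \frac{68}{151}\right) \left(-70\right) + \sqrt{5 + i \sqrt{3}} = \frac{4760}{151} + \sqrt{5 + i \sqrt{3}}$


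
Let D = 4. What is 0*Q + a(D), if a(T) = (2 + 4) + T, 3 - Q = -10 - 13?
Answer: 10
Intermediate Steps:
Q = 26 (Q = 3 - (-10 - 13) = 3 - 1*(-23) = 3 + 23 = 26)
a(T) = 6 + T
0*Q + a(D) = 0*26 + (6 + 4) = 0 + 10 = 10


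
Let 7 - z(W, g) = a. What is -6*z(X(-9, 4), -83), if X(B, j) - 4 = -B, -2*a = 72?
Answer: -258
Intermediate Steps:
a = -36 (a = -½*72 = -36)
X(B, j) = 4 - B
z(W, g) = 43 (z(W, g) = 7 - 1*(-36) = 7 + 36 = 43)
-6*z(X(-9, 4), -83) = -6*43 = -258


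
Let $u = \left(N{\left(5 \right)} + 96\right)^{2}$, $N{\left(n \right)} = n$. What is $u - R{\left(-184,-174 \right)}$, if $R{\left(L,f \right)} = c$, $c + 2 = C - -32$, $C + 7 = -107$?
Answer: $10285$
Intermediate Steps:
$C = -114$ ($C = -7 - 107 = -114$)
$u = 10201$ ($u = \left(5 + 96\right)^{2} = 101^{2} = 10201$)
$c = -84$ ($c = -2 - 82 = -84$)
$R{\left(L,f \right)} = -84$
$u - R{\left(-184,-174 \right)} = 10201 - -84 = 10201 + 84 = 10285$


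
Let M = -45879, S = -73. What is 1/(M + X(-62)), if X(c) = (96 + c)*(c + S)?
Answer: -1/50469 ≈ -1.9814e-5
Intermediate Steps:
X(c) = (-73 + c)*(96 + c) (X(c) = (96 + c)*(c - 73) = (96 + c)*(-73 + c) = (-73 + c)*(96 + c))
1/(M + X(-62)) = 1/(-45879 + (-7008 + (-62)² + 23*(-62))) = 1/(-45879 + (-7008 + 3844 - 1426)) = 1/(-45879 - 4590) = 1/(-50469) = -1/50469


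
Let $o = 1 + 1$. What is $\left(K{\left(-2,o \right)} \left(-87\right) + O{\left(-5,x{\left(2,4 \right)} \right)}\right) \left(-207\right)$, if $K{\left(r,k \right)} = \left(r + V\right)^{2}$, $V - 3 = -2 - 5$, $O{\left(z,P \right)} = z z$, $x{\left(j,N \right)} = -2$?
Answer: $643149$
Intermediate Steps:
$o = 2$
$O{\left(z,P \right)} = z^{2}$
$V = -4$ ($V = 3 - 7 = -4$)
$K{\left(r,k \right)} = \left(-4 + r\right)^{2}$ ($K{\left(r,k \right)} = \left(r - 4\right)^{2} = \left(-4 + r\right)^{2}$)
$\left(K{\left(-2,o \right)} \left(-87\right) + O{\left(-5,x{\left(2,4 \right)} \right)}\right) \left(-207\right) = \left(\left(-4 - 2\right)^{2} \left(-87\right) + \left(-5\right)^{2}\right) \left(-207\right) = \left(\left(-6\right)^{2} \left(-87\right) + 25\right) \left(-207\right) = \left(36 \left(-87\right) + 25\right) \left(-207\right) = \left(-3132 + 25\right) \left(-207\right) = \left(-3107\right) \left(-207\right) = 643149$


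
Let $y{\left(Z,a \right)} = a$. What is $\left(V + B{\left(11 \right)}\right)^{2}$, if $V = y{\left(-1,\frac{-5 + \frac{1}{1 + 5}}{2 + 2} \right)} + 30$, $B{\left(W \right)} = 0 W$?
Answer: $\frac{477481}{576} \approx 828.96$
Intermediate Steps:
$B{\left(W \right)} = 0$
$V = \frac{691}{24}$ ($V = \frac{-5 + \frac{1}{1 + 5}}{2 + 2} + 30 = \frac{-5 + \frac{1}{6}}{4} + 30 = \left(-5 + \frac{1}{6}\right) \frac{1}{4} + 30 = \left(- \frac{29}{6}\right) \frac{1}{4} + 30 = - \frac{29}{24} + 30 = \frac{691}{24} \approx 28.792$)
$\left(V + B{\left(11 \right)}\right)^{2} = \left(\frac{691}{24} + 0\right)^{2} = \left(\frac{691}{24}\right)^{2} = \frac{477481}{576}$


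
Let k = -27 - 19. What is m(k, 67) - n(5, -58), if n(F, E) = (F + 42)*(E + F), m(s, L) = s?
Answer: 2445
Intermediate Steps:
k = -46
n(F, E) = (42 + F)*(E + F)
m(k, 67) - n(5, -58) = -46 - (5² + 42*(-58) + 42*5 - 58*5) = -46 - (25 - 2436 + 210 - 290) = -46 - 1*(-2491) = -46 + 2491 = 2445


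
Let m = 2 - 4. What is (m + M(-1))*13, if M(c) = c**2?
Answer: -13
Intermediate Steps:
m = -2
(m + M(-1))*13 = (-2 + (-1)**2)*13 = (-2 + 1)*13 = -1*13 = -13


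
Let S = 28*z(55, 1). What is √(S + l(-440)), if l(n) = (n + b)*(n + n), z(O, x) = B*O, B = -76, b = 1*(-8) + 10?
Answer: 20*√671 ≈ 518.07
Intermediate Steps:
b = 2 (b = -8 + 10 = 2)
z(O, x) = -76*O
l(n) = 2*n*(2 + n) (l(n) = (n + 2)*(n + n) = (2 + n)*(2*n) = 2*n*(2 + n))
S = -117040 (S = 28*(-76*55) = 28*(-4180) = -117040)
√(S + l(-440)) = √(-117040 + 2*(-440)*(2 - 440)) = √(-117040 + 2*(-440)*(-438)) = √(-117040 + 385440) = √268400 = 20*√671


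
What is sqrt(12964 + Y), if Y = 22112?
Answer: 2*sqrt(8769) ≈ 187.29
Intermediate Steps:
sqrt(12964 + Y) = sqrt(12964 + 22112) = sqrt(35076) = 2*sqrt(8769)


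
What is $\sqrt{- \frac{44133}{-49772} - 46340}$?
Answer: $\frac{i \sqrt{28698415087721}}{24886} \approx 215.27 i$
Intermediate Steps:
$\sqrt{- \frac{44133}{-49772} - 46340} = \sqrt{\left(-44133\right) \left(- \frac{1}{49772}\right) - 46340} = \sqrt{\frac{44133}{49772} - 46340} = \sqrt{- \frac{2306390347}{49772}} = \frac{i \sqrt{28698415087721}}{24886}$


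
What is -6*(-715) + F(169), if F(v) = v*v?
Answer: 32851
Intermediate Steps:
F(v) = v**2
-6*(-715) + F(169) = -6*(-715) + 169**2 = 4290 + 28561 = 32851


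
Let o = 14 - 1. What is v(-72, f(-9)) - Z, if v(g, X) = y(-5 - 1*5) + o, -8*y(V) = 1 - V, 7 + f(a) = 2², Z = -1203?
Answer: 9717/8 ≈ 1214.6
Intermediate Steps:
o = 13
f(a) = -3 (f(a) = -7 + 2² = -7 + 4 = -3)
y(V) = -⅛ + V/8 (y(V) = -(1 - V)/8 = -⅛ + V/8)
v(g, X) = 93/8 (v(g, X) = (-⅛ + (-5 - 1*5)/8) + 13 = (-⅛ + (-5 - 5)/8) + 13 = (-⅛ + (⅛)*(-10)) + 13 = (-⅛ - 5/4) + 13 = -11/8 + 13 = 93/8)
v(-72, f(-9)) - Z = 93/8 - 1*(-1203) = 93/8 + 1203 = 9717/8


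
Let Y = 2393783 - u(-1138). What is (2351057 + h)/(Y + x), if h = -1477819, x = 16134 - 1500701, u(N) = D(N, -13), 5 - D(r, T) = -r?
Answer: 873238/910349 ≈ 0.95923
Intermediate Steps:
D(r, T) = 5 + r (D(r, T) = 5 - (-1)*r = 5 + r)
u(N) = 5 + N
Y = 2394916 (Y = 2393783 - (5 - 1138) = 2393783 - 1*(-1133) = 2393783 + 1133 = 2394916)
x = -1484567
(2351057 + h)/(Y + x) = (2351057 - 1477819)/(2394916 - 1484567) = 873238/910349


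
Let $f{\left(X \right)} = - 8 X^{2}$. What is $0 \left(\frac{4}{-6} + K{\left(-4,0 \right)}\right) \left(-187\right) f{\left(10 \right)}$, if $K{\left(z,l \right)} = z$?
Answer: $0$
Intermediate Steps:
$0 \left(\frac{4}{-6} + K{\left(-4,0 \right)}\right) \left(-187\right) f{\left(10 \right)} = 0 \left(\frac{4}{-6} - 4\right) \left(-187\right) \left(- 8 \cdot 10^{2}\right) = 0 \left(4 \left(- \frac{1}{6}\right) - 4\right) \left(-187\right) \left(\left(-8\right) 100\right) = 0 \left(- \frac{2}{3} - 4\right) \left(-187\right) \left(-800\right) = 0 \left(- \frac{14}{3}\right) \left(-187\right) \left(-800\right) = 0 \left(-187\right) \left(-800\right) = 0 \left(-800\right) = 0$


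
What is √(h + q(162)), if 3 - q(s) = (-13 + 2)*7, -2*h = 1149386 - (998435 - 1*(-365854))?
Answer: √430126/2 ≈ 327.92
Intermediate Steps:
h = 214903/2 (h = -(1149386 - (998435 - 1*(-365854)))/2 = -(1149386 - (998435 + 365854))/2 = -(1149386 - 1*1364289)/2 = -(1149386 - 1364289)/2 = -½*(-214903) = 214903/2 ≈ 1.0745e+5)
q(s) = 80 (q(s) = 3 - (-13 + 2)*7 = 3 - (-11)*7 = 3 - 1*(-77) = 3 + 77 = 80)
√(h + q(162)) = √(214903/2 + 80) = √(215063/2) = √430126/2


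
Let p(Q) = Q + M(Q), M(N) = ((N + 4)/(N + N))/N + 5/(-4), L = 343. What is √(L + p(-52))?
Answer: √195865/26 ≈ 17.022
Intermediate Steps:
M(N) = -5/4 + (4 + N)/(2*N²) (M(N) = ((4 + N)/((2*N)))/N + 5*(-¼) = ((4 + N)*(1/(2*N)))/N - 5/4 = ((4 + N)/(2*N))/N - 5/4 = (4 + N)/(2*N²) - 5/4 = -5/4 + (4 + N)/(2*N²))
p(Q) = -5/4 + Q + 1/(2*Q) + 2/Q² (p(Q) = Q + (-5/4 + 1/(2*Q) + 2/Q²) = -5/4 + Q + 1/(2*Q) + 2/Q²)
√(L + p(-52)) = √(343 + (-5/4 - 52 + (½)/(-52) + 2/(-52)²)) = √(343 + (-5/4 - 52 + (½)*(-1/52) + 2*(1/2704))) = √(343 + (-5/4 - 52 - 1/104 + 1/1352)) = √(343 - 36003/676) = √(195865/676) = √195865/26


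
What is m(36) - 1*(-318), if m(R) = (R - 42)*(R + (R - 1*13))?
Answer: -36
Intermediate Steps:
m(R) = (-42 + R)*(-13 + 2*R) (m(R) = (-42 + R)*(R + (R - 13)) = (-42 + R)*(R + (-13 + R)) = (-42 + R)*(-13 + 2*R))
m(36) - 1*(-318) = (546 - 97*36 + 2*36**2) - 1*(-318) = (546 - 3492 + 2*1296) + 318 = (546 - 3492 + 2592) + 318 = -354 + 318 = -36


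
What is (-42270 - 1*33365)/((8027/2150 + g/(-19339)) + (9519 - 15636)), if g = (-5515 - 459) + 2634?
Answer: 3144816319750/254175410297 ≈ 12.373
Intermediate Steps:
g = -3340 (g = -5974 + 2634 = -3340)
(-42270 - 1*33365)/((8027/2150 + g/(-19339)) + (9519 - 15636)) = (-42270 - 1*33365)/((8027/2150 - 3340/(-19339)) + (9519 - 15636)) = (-42270 - 33365)/((8027*(1/2150) - 3340*(-1/19339)) - 6117) = -75635/((8027/2150 + 3340/19339) - 6117) = -75635/(162415153/41578850 - 6117) = -75635/(-254175410297/41578850) = -75635*(-41578850/254175410297) = 3144816319750/254175410297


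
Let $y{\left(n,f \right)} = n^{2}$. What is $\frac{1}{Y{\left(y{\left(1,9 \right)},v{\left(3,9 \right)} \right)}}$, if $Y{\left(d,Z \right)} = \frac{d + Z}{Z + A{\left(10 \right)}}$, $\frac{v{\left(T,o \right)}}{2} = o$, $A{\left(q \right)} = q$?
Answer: $\frac{28}{19} \approx 1.4737$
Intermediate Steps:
$v{\left(T,o \right)} = 2 o$
$Y{\left(d,Z \right)} = \frac{Z + d}{10 + Z}$ ($Y{\left(d,Z \right)} = \frac{d + Z}{Z + 10} = \frac{Z + d}{10 + Z}$)
$\frac{1}{Y{\left(y{\left(1,9 \right)},v{\left(3,9 \right)} \right)}} = \frac{1}{\frac{1}{10 + 2 \cdot 9} \left(2 \cdot 9 + 1^{2}\right)} = \frac{1}{\frac{1}{10 + 18} \left(18 + 1\right)} = \frac{1}{\frac{1}{28} \cdot 19} = \frac{1}{\frac{19}{28}} = \frac{28}{19}$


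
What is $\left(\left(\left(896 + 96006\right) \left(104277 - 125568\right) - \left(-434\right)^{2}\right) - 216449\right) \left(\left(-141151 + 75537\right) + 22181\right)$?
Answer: $89625962450271$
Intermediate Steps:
$\left(\left(\left(896 + 96006\right) \left(104277 - 125568\right) - \left(-434\right)^{2}\right) - 216449\right) \left(\left(-141151 + 75537\right) + 22181\right) = \left(\left(96902 \left(-21291\right) - 188356\right) - 216449\right) \left(-65614 + 22181\right) = \left(\left(-2063140482 - 188356\right) - 216449\right) \left(-43433\right) = \left(-2063328838 - 216449\right) \left(-43433\right) = \left(-2063545287\right) \left(-43433\right) = 89625962450271$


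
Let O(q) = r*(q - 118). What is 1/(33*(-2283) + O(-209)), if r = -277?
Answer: 1/15240 ≈ 6.5617e-5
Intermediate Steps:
O(q) = 32686 - 277*q (O(q) = -277*(q - 118) = -277*(-118 + q) = 32686 - 277*q)
1/(33*(-2283) + O(-209)) = 1/(33*(-2283) + (32686 - 277*(-209))) = 1/(-75339 + (32686 + 57893)) = 1/(-75339 + 90579) = 1/15240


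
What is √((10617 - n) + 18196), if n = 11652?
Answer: 131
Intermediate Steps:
√((10617 - n) + 18196) = √((10617 - 1*11652) + 18196) = √((10617 - 11652) + 18196) = √(-1035 + 18196) = √17161 = 131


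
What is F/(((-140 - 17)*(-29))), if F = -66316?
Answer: -66316/4553 ≈ -14.565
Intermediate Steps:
F/(((-140 - 17)*(-29))) = -66316*(-1/(29*(-140 - 17))) = -66316/((-157*(-29))) = -66316/4553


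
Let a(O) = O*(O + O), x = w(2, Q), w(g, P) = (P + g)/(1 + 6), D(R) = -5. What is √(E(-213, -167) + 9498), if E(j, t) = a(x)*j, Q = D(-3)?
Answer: 16*√1803/7 ≈ 97.055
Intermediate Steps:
Q = -5
w(g, P) = P/7 + g/7 (w(g, P) = (P + g)/7 = (P + g)*(⅐) = P/7 + g/7)
x = -3/7 (x = (⅐)*(-5) + (⅐)*2 = -5/7 + 2/7 = -3/7 ≈ -0.42857)
a(O) = 2*O² (a(O) = O*(2*O) = 2*O²)
E(j, t) = 18*j/49 (E(j, t) = (2*(-3/7)²)*j = (2*(9/49))*j = 18*j/49)
√(E(-213, -167) + 9498) = √((18/49)*(-213) + 9498) = √(-3834/49 + 9498) = √(461568/49) = 16*√1803/7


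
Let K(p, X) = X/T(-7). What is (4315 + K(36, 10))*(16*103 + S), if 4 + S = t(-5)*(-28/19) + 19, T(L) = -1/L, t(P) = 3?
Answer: 138184505/19 ≈ 7.2729e+6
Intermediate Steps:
K(p, X) = 7*X (K(p, X) = X/((-1/(-7))) = X/((-1*(-1/7))) = X/(1/7) = X*7 = 7*X)
S = 201/19 (S = -4 + (3*(-28/19) + 19) = -4 + (-84/19 + 19) = -4 + 277/19 = 201/19 ≈ 10.579)
(4315 + K(36, 10))*(16*103 + S) = (4315 + 7*10)*(16*103 + 201/19) = (4315 + 70)*(1648 + 201/19) = 4385*(31513/19) = 138184505/19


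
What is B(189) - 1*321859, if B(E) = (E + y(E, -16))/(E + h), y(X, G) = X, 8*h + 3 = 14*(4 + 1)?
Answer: -508212337/1579 ≈ -3.2186e+5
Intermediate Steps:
h = 67/8 (h = -3/8 + (14*(4 + 1))/8 = -3/8 + (14*5)/8 = -3/8 + (1/8)*70 = -3/8 + 35/4 = 67/8 ≈ 8.3750)
B(E) = 2*E/(67/8 + E) (B(E) = (E + E)/(E + 67/8) = (2*E)/(67/8 + E) = 2*E/(67/8 + E))
B(189) - 1*321859 = 16*189/(67 + 8*189) - 1*321859 = 16*189/(67 + 1512) - 321859 = 16*189/1579 - 321859 = 16*189*(1/1579) - 321859 = 3024/1579 - 321859 = -508212337/1579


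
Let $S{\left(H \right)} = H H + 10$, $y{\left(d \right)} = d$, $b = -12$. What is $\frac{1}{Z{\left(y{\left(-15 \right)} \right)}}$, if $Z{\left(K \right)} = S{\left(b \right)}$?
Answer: $\frac{1}{154} \approx 0.0064935$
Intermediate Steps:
$S{\left(H \right)} = 10 + H^{2}$ ($S{\left(H \right)} = H^{2} + 10 = 10 + H^{2}$)
$Z{\left(K \right)} = 154$ ($Z{\left(K \right)} = 10 + \left(-12\right)^{2} = 10 + 144 = 154$)
$\frac{1}{Z{\left(y{\left(-15 \right)} \right)}} = \frac{1}{154}$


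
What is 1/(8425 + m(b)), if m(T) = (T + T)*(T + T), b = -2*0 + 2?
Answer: 1/8441 ≈ 0.00011847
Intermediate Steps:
b = 2 (b = 0 + 2 = 2)
m(T) = 4*T**2 (m(T) = (2*T)*(2*T) = 4*T**2)
1/(8425 + m(b)) = 1/(8425 + 4*2**2) = 1/(8425 + 4*4) = 1/(8425 + 16) = 1/8441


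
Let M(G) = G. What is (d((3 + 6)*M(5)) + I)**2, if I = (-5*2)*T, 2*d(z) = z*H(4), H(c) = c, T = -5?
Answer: 19600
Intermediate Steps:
d(z) = 2*z (d(z) = (z*4)/2 = (4*z)/2 = 2*z)
I = 50 (I = -5*2*(-5) = -10*(-5) = 50)
(d((3 + 6)*M(5)) + I)**2 = (2*((3 + 6)*5) + 50)**2 = (2*(9*5) + 50)**2 = (2*45 + 50)**2 = (90 + 50)**2 = 140**2 = 19600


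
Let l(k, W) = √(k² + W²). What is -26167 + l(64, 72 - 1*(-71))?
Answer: -26167 + √24545 ≈ -26010.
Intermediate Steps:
l(k, W) = √(W² + k²)
-26167 + l(64, 72 - 1*(-71)) = -26167 + √((72 - 1*(-71))² + 64²) = -26167 + √((72 + 71)² + 4096) = -26167 + √(143² + 4096) = -26167 + √(20449 + 4096) = -26167 + √24545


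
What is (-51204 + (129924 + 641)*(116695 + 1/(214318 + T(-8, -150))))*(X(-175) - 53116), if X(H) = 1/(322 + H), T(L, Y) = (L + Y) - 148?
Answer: -3637142267455680735581/4494252 ≈ -8.0929e+14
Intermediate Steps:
T(L, Y) = -148 + L + Y
(-51204 + (129924 + 641)*(116695 + 1/(214318 + T(-8, -150))))*(X(-175) - 53116) = (-51204 + (129924 + 641)*(116695 + 1/(214318 + (-148 - 8 - 150))))*(1/(322 - 175) - 53116) = (-51204 + 130565*(116695 + 1/(214318 - 306)))*(1/147 - 53116) = (-51204 + 130565*(116695 + 1/214012))*(1/147 - 53116) = (-51204 + 130565*(116695 + 1/214012))*(-7808051/147) = (-51204 + 130565*(24974130341/214012))*(-7808051/147) = (-51204 + 3260747327972665/214012)*(-7808051/147) = (3260736369702217/214012)*(-7808051/147) = -3637142267455680735581/4494252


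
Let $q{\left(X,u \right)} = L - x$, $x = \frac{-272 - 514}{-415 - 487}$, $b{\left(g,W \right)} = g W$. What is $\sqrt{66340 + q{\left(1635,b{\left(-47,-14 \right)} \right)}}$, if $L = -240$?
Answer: $\frac{\sqrt{13444628857}}{451} \approx 257.1$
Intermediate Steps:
$b{\left(g,W \right)} = W g$
$x = \frac{393}{451}$ ($x = - \frac{786}{-902} = \left(-786\right) \left(- \frac{1}{902}\right) = \frac{393}{451} \approx 0.8714$)
$q{\left(X,u \right)} = - \frac{108633}{451}$ ($q{\left(X,u \right)} = -240 - \frac{393}{451} = - \frac{108633}{451}$)
$\sqrt{66340 + q{\left(1635,b{\left(-47,-14 \right)} \right)}} = \sqrt{66340 - \frac{108633}{451}} = \sqrt{\frac{29810707}{451}} = \frac{\sqrt{13444628857}}{451}$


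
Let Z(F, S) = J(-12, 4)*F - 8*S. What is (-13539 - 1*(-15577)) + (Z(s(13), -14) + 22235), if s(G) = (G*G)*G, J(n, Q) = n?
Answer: -1979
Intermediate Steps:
s(G) = G³ (s(G) = G²*G = G³)
Z(F, S) = -12*F - 8*S
(-13539 - 1*(-15577)) + (Z(s(13), -14) + 22235) = (-13539 - 1*(-15577)) + ((-12*13³ - 8*(-14)) + 22235) = (-13539 + 15577) + ((-12*2197 + 112) + 22235) = 2038 + ((-26364 + 112) + 22235) = 2038 + (-26252 + 22235) = 2038 - 4017 = -1979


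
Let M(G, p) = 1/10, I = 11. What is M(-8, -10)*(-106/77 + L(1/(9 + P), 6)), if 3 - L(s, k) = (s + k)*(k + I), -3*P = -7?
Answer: -15689/1540 ≈ -10.188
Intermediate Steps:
P = 7/3 (P = -⅓*(-7) = 7/3 ≈ 2.3333)
M(G, p) = ⅒
L(s, k) = 3 - (11 + k)*(k + s) (L(s, k) = 3 - (s + k)*(k + 11) = 3 - (k + s)*(11 + k) = 3 - (11 + k)*(k + s))
M(-8, -10)*(-106/77 + L(1/(9 + P), 6)) = (-106/77 + (3 - 1*6² - 11*6 - 11/(9 + 7/3) - 1*6/(9 + 7/3)))/10 = (-106*1/77 + (3 - 1*36 - 66 - 11/34/3 - 1*6/34/3))/10 = (-106/77 + (3 - 36 - 66 - 11*3/34 - 1*6*3/34))/10 = (-106/77 + (3 - 36 - 66 - 33/34 - 9/17))/10 = (-106/77 - 201/2)/10 = (⅒)*(-15689/154) = -15689/1540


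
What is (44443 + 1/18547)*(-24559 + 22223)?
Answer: -1925528176192/18547 ≈ -1.0382e+8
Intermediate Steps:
(44443 + 1/18547)*(-24559 + 22223) = (44443 + 1/18547)*(-2336) = (824284322/18547)*(-2336) = -1925528176192/18547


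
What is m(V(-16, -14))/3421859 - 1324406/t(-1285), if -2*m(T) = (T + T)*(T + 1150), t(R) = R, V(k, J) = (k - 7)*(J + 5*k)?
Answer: 4522729291714/4397088815 ≈ 1028.6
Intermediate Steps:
V(k, J) = (-7 + k)*(J + 5*k)
m(T) = -T*(1150 + T) (m(T) = -(T + T)*(T + 1150)/2 = -2*T*(1150 + T)/2 = -T*(1150 + T))
m(V(-16, -14))/3421859 - 1324406/t(-1285) = -(-35*(-16) - 7*(-14) + 5*(-16)**2 - 14*(-16))*(1150 + (-35*(-16) - 7*(-14) + 5*(-16)**2 - 14*(-16)))/3421859 - 1324406/(-1285) = -(560 + 98 + 5*256 + 224)*(1150 + (560 + 98 + 5*256 + 224))*(1/3421859) - 1324406*(-1/1285) = -(560 + 98 + 1280 + 224)*(1150 + (560 + 98 + 1280 + 224))*(1/3421859) + 1324406/1285 = -1*2162*(1150 + 2162)*(1/3421859) + 1324406/1285 = -1*2162*3312*(1/3421859) + 1324406/1285 = -7160544*1/3421859 + 1324406/1285 = -7160544/3421859 + 1324406/1285 = 4522729291714/4397088815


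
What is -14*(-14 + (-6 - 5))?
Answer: 350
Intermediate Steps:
-14*(-14 + (-6 - 5)) = -14*(-14 - 11) = -14*(-25) = 350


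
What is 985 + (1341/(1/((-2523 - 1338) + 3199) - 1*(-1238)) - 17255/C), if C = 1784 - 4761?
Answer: 806667411978/813271745 ≈ 991.88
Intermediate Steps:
C = -2977
985 + (1341/(1/((-2523 - 1338) + 3199) - 1*(-1238)) - 17255/C) = 985 + (1341/(1/((-2523 - 1338) + 3199) - 1*(-1238)) - 17255/(-2977)) = 985 + (1341/(1/(-3861 + 3199) + 1238) - 17255*(-1/2977)) = 985 + (1341/(1/(-662) + 1238) + 17255/2977) = 985 + (1341/(-1/662 + 1238) + 17255/2977) = 985 + (1341/(819555/662) + 17255/2977) = 985 + (1341*(662/819555) + 17255/2977) = 985 + (295914/273185 + 17255/2977) = 985 + 5594743153/813271745 = 806667411978/813271745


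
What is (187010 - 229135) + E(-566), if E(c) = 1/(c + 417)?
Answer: -6276626/149 ≈ -42125.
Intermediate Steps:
E(c) = 1/(417 + c)
(187010 - 229135) + E(-566) = (187010 - 229135) + 1/(417 - 566) = -42125 + 1/(-149) = -42125 - 1/149 = -6276626/149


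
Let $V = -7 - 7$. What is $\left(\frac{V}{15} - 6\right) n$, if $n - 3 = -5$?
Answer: $\frac{208}{15} \approx 13.867$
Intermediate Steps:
$n = -2$ ($n = 3 - 5 = -2$)
$V = -14$
$\left(\frac{V}{15} - 6\right) n = \left(- \frac{14}{15} - 6\right) \left(-2\right) = \left(- \frac{104}{15}\right) \left(-2\right) = \frac{208}{15}$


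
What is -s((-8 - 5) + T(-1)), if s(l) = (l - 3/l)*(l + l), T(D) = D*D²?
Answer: -386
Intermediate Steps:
T(D) = D³
s(l) = 2*l*(l - 3/l) (s(l) = (l - 3/l)*(2*l) = 2*l*(l - 3/l))
-s((-8 - 5) + T(-1)) = -(-6 + 2*((-8 - 5) + (-1)³)²) = -(-6 + 2*(-13 - 1)²) = -(-6 + 2*(-14)²) = -(-6 + 2*196) = -(-6 + 392) = -1*386 = -386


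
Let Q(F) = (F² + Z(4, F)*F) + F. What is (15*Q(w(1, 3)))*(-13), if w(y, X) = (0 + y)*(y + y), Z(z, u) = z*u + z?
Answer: -5850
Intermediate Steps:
Z(z, u) = z + u*z (Z(z, u) = u*z + z = z + u*z)
w(y, X) = 2*y² (w(y, X) = y*(2*y) = 2*y²)
Q(F) = F + F² + F*(4 + 4*F) (Q(F) = (F² + (4*(1 + F))*F) + F = (F² + (4 + 4*F)*F) + F = (F² + F*(4 + 4*F)) + F = F + F² + F*(4 + 4*F))
(15*Q(w(1, 3)))*(-13) = (15*(5*(2*1²)*(1 + 2*1²)))*(-13) = (15*(5*(2*1)*(1 + 2*1)))*(-13) = (15*(5*2*(1 + 2)))*(-13) = (15*(5*2*3))*(-13) = (15*30)*(-13) = 450*(-13) = -5850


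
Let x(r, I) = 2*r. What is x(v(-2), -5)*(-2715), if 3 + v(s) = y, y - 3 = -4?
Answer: 21720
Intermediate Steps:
y = -1 (y = 3 - 4 = -1)
v(s) = -4 (v(s) = -3 - 1 = -4)
x(v(-2), -5)*(-2715) = (2*(-4))*(-2715) = -8*(-2715) = 21720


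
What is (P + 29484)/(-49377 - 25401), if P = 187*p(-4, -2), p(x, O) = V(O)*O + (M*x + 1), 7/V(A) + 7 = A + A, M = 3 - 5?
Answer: -2855/6798 ≈ -0.41998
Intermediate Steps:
M = -2
V(A) = 7/(-7 + 2*A) (V(A) = 7/(-7 + (A + A)) = 7/(-7 + 2*A))
p(x, O) = 1 - 2*x + 7*O/(-7 + 2*O) (p(x, O) = (7/(-7 + 2*O))*O + (-2*x + 1) = 7*O/(-7 + 2*O) + (1 - 2*x) = 1 - 2*x + 7*O/(-7 + 2*O))
P = 1921 (P = 187*((7*(-2) + (1 - 2*(-4))*(-7 + 2*(-2)))/(-7 + 2*(-2))) = 187*((-14 + (1 + 8)*(-7 - 4))/(-7 - 4)) = 187*((-14 + 9*(-11))/(-11)) = 187*(-(-14 - 99)/11) = 187*(-1/11*(-113)) = 187*(113/11) = 1921)
(P + 29484)/(-49377 - 25401) = (1921 + 29484)/(-49377 - 25401) = 31405/(-74778) = 31405*(-1/74778) = -2855/6798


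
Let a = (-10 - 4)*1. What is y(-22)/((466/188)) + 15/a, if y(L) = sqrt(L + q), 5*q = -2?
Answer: -15/14 + 376*I*sqrt(35)/1165 ≈ -1.0714 + 1.9094*I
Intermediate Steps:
q = -2/5 (q = (1/5)*(-2) = -2/5 ≈ -0.40000)
a = -14 (a = -14*1 = -14)
y(L) = sqrt(-2/5 + L) (y(L) = sqrt(L - 2/5) = sqrt(-2/5 + L))
y(-22)/((466/188)) + 15/a = (sqrt(-10 + 25*(-22))/5)/((466/188)) + 15/(-14) = (sqrt(-10 - 550)/5)/((466*(1/188))) + 15*(-1/14) = (sqrt(-560)/5)/(233/94) - 15/14 = ((4*I*sqrt(35))/5)*(94/233) - 15/14 = (4*I*sqrt(35)/5)*(94/233) - 15/14 = 376*I*sqrt(35)/1165 - 15/14 = -15/14 + 376*I*sqrt(35)/1165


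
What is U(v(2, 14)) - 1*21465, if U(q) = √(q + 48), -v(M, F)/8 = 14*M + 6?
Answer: -21465 + 4*I*√14 ≈ -21465.0 + 14.967*I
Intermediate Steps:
v(M, F) = -48 - 112*M (v(M, F) = -8*(14*M + 6) = -8*(6 + 14*M) = -48 - 112*M)
U(q) = √(48 + q)
U(v(2, 14)) - 1*21465 = √(48 + (-48 - 112*2)) - 1*21465 = √(48 + (-48 - 224)) - 21465 = √(48 - 272) - 21465 = √(-224) - 21465 = 4*I*√14 - 21465 = -21465 + 4*I*√14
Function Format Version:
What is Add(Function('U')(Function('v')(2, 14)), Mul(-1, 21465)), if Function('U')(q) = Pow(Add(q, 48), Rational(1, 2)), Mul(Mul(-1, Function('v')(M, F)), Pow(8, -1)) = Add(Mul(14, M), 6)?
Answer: Add(-21465, Mul(4, I, Pow(14, Rational(1, 2)))) ≈ Add(-21465., Mul(14.967, I))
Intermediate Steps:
Function('v')(M, F) = Add(-48, Mul(-112, M)) (Function('v')(M, F) = Mul(-8, Add(Mul(14, M), 6)) = Mul(-8, Add(6, Mul(14, M))) = Add(-48, Mul(-112, M)))
Function('U')(q) = Pow(Add(48, q), Rational(1, 2))
Add(Function('U')(Function('v')(2, 14)), Mul(-1, 21465)) = Add(Pow(Add(48, Add(-48, Mul(-112, 2))), Rational(1, 2)), Mul(-1, 21465)) = Add(Pow(Add(48, Add(-48, -224)), Rational(1, 2)), -21465) = Add(Pow(Add(48, -272), Rational(1, 2)), -21465) = Add(Pow(-224, Rational(1, 2)), -21465) = Add(Mul(4, I, Pow(14, Rational(1, 2))), -21465) = Add(-21465, Mul(4, I, Pow(14, Rational(1, 2))))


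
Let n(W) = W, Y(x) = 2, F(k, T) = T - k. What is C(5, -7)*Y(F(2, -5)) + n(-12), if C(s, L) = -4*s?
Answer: -52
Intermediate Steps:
C(5, -7)*Y(F(2, -5)) + n(-12) = -4*5*2 - 12 = -20*2 - 12 = -40 - 12 = -52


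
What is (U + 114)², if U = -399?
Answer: 81225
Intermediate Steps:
(U + 114)² = (-399 + 114)² = (-285)² = 81225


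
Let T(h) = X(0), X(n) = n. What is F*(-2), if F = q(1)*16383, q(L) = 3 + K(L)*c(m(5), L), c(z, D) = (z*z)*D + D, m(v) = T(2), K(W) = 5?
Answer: -262128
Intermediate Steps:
T(h) = 0
m(v) = 0
c(z, D) = D + D*z² (c(z, D) = z²*D + D = D*z² + D = D + D*z²)
q(L) = 3 + 5*L (q(L) = 3 + 5*(L*(1 + 0²)) = 3 + 5*(L*(1 + 0)) = 3 + 5*(L*1) = 3 + 5*L)
F = 131064 (F = (3 + 5*1)*16383 = (3 + 5)*16383 = 8*16383 = 131064)
F*(-2) = 131064*(-2) = -262128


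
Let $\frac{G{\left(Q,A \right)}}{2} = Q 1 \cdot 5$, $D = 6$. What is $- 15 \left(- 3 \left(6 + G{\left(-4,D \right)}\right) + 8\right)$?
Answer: $-1650$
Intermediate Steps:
$G{\left(Q,A \right)} = 10 Q$ ($G{\left(Q,A \right)} = 2 Q 1 \cdot 5 = 2 Q 5 = 2 \cdot 5 Q = 10 Q$)
$- 15 \left(- 3 \left(6 + G{\left(-4,D \right)}\right) + 8\right) = - 15 \left(- 3 \left(6 + 10 \left(-4\right)\right) + 8\right) = - 15 \left(- 3 \left(6 - 40\right) + 8\right) = - 15 \left(\left(-3\right) \left(-34\right) + 8\right) = - 15 \left(102 + 8\right) = \left(-15\right) 110 = -1650$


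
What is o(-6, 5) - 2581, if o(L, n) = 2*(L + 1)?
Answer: -2591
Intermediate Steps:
o(L, n) = 2 + 2*L (o(L, n) = 2*(1 + L) = 2 + 2*L)
o(-6, 5) - 2581 = (2 + 2*(-6)) - 2581 = (2 - 12) - 2581 = -10 - 2581 = -2591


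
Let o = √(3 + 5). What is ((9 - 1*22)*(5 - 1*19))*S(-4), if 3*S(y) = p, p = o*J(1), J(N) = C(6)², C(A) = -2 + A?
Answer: 5824*√2/3 ≈ 2745.5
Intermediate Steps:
o = 2*√2 (o = √8 = 2*√2 ≈ 2.8284)
J(N) = 16 (J(N) = (-2 + 6)² = 4² = 16)
p = 32*√2 (p = (2*√2)*16 = 32*√2 ≈ 45.255)
S(y) = 32*√2/3 (S(y) = (32*√2)/3 = 32*√2/3)
((9 - 1*22)*(5 - 1*19))*S(-4) = ((9 - 1*22)*(5 - 1*19))*(32*√2/3) = ((9 - 22)*(5 - 19))*(32*√2/3) = (-13*(-14))*(32*√2/3) = 182*(32*√2/3) = 5824*√2/3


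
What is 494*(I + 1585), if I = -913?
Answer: 331968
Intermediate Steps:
494*(I + 1585) = 494*(-913 + 1585) = 494*672 = 331968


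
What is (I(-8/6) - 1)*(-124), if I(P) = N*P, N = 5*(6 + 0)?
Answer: 5084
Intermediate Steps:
N = 30 (N = 5*6 = 30)
I(P) = 30*P
(I(-8/6) - 1)*(-124) = (30*(-8/6) - 1)*(-124) = (30*(-8*⅙) - 1)*(-124) = (30*(-4/3) - 1)*(-124) = (-40 - 1)*(-124) = -41*(-124) = 5084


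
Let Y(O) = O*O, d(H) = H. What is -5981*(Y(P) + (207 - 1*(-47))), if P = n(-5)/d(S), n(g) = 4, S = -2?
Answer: -1543098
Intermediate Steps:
P = -2 (P = 4/(-2) = 4*(-½) = -2)
Y(O) = O²
-5981*(Y(P) + (207 - 1*(-47))) = -5981*((-2)² + (207 - 1*(-47))) = -5981*(4 + (207 + 47)) = -5981*(4 + 254) = -5981*258 = -1543098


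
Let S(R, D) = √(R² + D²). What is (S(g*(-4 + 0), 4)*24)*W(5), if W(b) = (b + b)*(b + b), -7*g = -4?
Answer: 9600*√65/7 ≈ 11057.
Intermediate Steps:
g = 4/7 (g = -⅐*(-4) = 4/7 ≈ 0.57143)
S(R, D) = √(D² + R²)
W(b) = 4*b² (W(b) = (2*b)*(2*b) = 4*b²)
(S(g*(-4 + 0), 4)*24)*W(5) = (√(4² + (4*(-4 + 0)/7)²)*24)*(4*5²) = (√(16 + ((4/7)*(-4))²)*24)*(4*25) = (√(16 + (-16/7)²)*24)*100 = (√(16 + 256/49)*24)*100 = (√(1040/49)*24)*100 = ((4*√65/7)*24)*100 = (96*√65/7)*100 = 9600*√65/7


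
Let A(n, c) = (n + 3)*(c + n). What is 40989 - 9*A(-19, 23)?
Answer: 41565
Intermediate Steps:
A(n, c) = (3 + n)*(c + n)
40989 - 9*A(-19, 23) = 40989 - 9*((-19)² + 3*23 + 3*(-19) + 23*(-19)) = 40989 - 9*(361 + 69 - 57 - 437) = 40989 - 9*(-64) = 40989 + 576 = 41565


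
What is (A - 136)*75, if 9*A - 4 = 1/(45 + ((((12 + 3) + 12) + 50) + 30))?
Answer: -1545325/152 ≈ -10167.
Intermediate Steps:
A = 203/456 (A = 4/9 + 1/(9*(45 + ((((12 + 3) + 12) + 50) + 30))) = 4/9 + 1/(9*(45 + (((15 + 12) + 50) + 30))) = 4/9 + 1/(9*(45 + ((27 + 50) + 30))) = 4/9 + 1/(9*(45 + (77 + 30))) = 4/9 + 1/(9*(45 + 107)) = 4/9 + (⅑)/152 = 4/9 + (⅑)*(1/152) = 4/9 + 1/1368 = 203/456 ≈ 0.44518)
(A - 136)*75 = (203/456 - 136)*75 = -61813/456*75 = -1545325/152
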